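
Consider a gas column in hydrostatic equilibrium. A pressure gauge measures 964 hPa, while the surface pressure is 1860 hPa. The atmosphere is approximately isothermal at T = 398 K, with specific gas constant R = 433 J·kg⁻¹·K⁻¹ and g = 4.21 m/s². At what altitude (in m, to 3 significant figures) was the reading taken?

Scale height: H = RT/g = 433 × 398 / 4.21 = 40934 m.
Invert the barometric formula: z = H ln(P₀/P).
P₀/P = 1860/964 = 1.9295; ln(1.9295) = 0.65726.
z = 40934 × 0.65726 = 26904 m.

z ≈ 26900 m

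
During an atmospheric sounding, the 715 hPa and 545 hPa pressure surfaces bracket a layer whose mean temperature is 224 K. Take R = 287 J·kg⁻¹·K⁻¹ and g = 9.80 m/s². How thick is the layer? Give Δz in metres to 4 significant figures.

Δz ≈ 1781 m

Hypsometric equation: Δz = (R T̄/g) ln(P₁/P₂).
R T̄/g = 287 × 224 / 9.80 = 6560.0 m.
ln(715/545) = ln(1.3119) = 0.27148.
Δz = 6560.0 × 0.27148 = 1780.9 m.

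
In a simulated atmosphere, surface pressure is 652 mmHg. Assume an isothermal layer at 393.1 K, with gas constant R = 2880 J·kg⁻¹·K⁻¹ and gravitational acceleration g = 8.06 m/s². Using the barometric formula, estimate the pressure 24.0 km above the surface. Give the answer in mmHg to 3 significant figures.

Scale height: H = RT/g = 2880 × 393.1 / 8.06 = 140460 m.
Barometric formula: P = P₀ exp(−z/H).
z/H = 24000/140460 = 0.17087; exp(−0.17087) = 0.84293.
P = 652 × 0.84293 = 549.59 mmHg.

P ≈ 550 mmHg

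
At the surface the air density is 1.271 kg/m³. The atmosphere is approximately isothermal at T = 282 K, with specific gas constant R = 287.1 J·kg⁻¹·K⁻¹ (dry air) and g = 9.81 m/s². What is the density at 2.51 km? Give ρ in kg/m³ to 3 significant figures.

Scale height: H = RT/g = 287.1 × 282 / 9.81 = 8253.0 m.
In an isothermal atmosphere, density decays like pressure: ρ = ρ₀ exp(−z/H).
z/H = 2510.0/8253.0 = 0.30413; exp(−0.30413) = 0.73776.
ρ = 1.271 × 0.73776 = 0.93769 kg/m³.

ρ ≈ 0.938 kg/m³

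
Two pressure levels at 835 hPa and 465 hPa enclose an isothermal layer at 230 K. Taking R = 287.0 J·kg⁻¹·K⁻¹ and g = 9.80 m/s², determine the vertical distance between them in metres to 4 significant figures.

Hypsometric equation: Δz = (R T̄/g) ln(P₁/P₂).
R T̄/g = 287.0 × 230 / 9.80 = 6735.7 m.
ln(835/465) = ln(1.7957) = 0.58539.
Δz = 6735.7 × 0.58539 = 3943.0 m.

Δz ≈ 3943 m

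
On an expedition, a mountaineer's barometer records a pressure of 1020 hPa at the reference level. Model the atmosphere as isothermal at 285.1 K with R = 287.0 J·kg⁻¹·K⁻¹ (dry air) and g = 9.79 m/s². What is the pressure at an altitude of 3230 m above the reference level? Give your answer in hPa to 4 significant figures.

Scale height: H = RT/g = 287.0 × 285.1 / 9.79 = 8357.9 m.
Barometric formula: P = P₀ exp(−z/H).
z/H = 3230.0/8357.9 = 0.38646; exp(−0.38646) = 0.67946.
P = 1020 × 0.67946 = 693.05 hPa.

P ≈ 693.0 hPa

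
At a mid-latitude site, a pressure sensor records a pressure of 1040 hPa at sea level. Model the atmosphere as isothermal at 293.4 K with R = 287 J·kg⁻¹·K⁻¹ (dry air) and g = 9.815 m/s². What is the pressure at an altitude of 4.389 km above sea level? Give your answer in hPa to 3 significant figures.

Scale height: H = RT/g = 287 × 293.4 / 9.815 = 8579.3 m.
Barometric formula: P = P₀ exp(−z/H).
z/H = 4389.0/8579.3 = 0.51158; exp(−0.51158) = 0.59955.
P = 1040 × 0.59955 = 623.53 hPa.

P ≈ 624 hPa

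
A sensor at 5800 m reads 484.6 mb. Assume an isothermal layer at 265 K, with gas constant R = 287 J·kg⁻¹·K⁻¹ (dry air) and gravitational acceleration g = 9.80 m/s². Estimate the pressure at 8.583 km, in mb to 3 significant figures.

P ≈ 339 mb

Scale height: H = RT/g = 287 × 265 / 9.80 = 7760.7 m.
Between two levels, P₂ = P₁ exp(−Δz/H) with Δz = z₂ − z₁.
Δz = 8583.0 − 5800.0 = 2783.0 m; Δz/H = 2783.0/7760.7 = 0.35860.
P₂ = 484.6 × exp(−0.35860) = 484.6 × 0.69865 = 338.57 mb.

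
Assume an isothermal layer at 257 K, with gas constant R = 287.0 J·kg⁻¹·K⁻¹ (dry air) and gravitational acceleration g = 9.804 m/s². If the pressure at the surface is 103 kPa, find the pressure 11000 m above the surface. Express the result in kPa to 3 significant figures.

P ≈ 23.9 kPa

Scale height: H = RT/g = 287.0 × 257 / 9.804 = 7523.4 m.
Barometric formula: P = P₀ exp(−z/H).
z/H = 11000/7523.4 = 1.4621; exp(−1.4621) = 0.23175.
P = 103 × 0.23175 = 23.870 kPa.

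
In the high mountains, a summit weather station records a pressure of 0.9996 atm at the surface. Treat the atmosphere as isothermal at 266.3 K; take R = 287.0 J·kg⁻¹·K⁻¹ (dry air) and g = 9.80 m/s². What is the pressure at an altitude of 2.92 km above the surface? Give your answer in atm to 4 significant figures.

Scale height: H = RT/g = 287.0 × 266.3 / 9.80 = 7798.8 m.
Barometric formula: P = P₀ exp(−z/H).
z/H = 2920.0/7798.8 = 0.37442; exp(−0.37442) = 0.68769.
P = 0.9996 × 0.68769 = 0.68741 atm.

P ≈ 0.6874 atm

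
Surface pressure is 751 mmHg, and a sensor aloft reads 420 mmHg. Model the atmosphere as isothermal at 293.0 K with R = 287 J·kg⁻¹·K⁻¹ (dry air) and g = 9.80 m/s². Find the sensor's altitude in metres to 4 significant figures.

Scale height: H = RT/g = 287 × 293.0 / 9.80 = 8580.7 m.
Invert the barometric formula: z = H ln(P₀/P).
P₀/P = 751/420 = 1.7881; ln(1.7881) = 0.58115.
z = 8580.7 × 0.58115 = 4986.7 m.

z ≈ 4987 m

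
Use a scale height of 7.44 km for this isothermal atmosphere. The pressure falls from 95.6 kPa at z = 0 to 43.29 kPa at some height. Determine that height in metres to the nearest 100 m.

Invert the barometric formula: z = H ln(P₀/P).
P₀/P = 95.6/43.29 = 2.2084; ln(2.2084) = 0.79227.
z = 7440.0 × 0.79227 = 5894.5 m.

z ≈ 5900 m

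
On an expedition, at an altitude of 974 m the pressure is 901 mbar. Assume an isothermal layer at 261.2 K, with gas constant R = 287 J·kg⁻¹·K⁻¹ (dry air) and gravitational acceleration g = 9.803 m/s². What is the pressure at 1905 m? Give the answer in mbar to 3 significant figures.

Scale height: H = RT/g = 287 × 261.2 / 9.803 = 7647.1 m.
Between two levels, P₂ = P₁ exp(−Δz/H) with Δz = z₂ − z₁.
Δz = 1905.0 − 974.00 = 931.00 m; Δz/H = 931.00/7647.1 = 0.12175.
P₂ = 901 × exp(−0.12175) = 901 × 0.88537 = 797.72 mbar.

P ≈ 798 mbar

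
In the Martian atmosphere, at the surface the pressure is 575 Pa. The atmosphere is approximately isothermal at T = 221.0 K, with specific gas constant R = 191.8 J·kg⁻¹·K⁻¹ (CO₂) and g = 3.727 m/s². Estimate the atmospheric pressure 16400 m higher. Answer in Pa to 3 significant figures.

Scale height: H = RT/g = 191.8 × 221.0 / 3.727 = 11373 m.
Barometric formula: P = P₀ exp(−z/H).
z/H = 16400/11373 = 1.4420; exp(−1.4420) = 0.23645.
P = 575 × 0.23645 = 135.96 Pa.

P ≈ 136 Pa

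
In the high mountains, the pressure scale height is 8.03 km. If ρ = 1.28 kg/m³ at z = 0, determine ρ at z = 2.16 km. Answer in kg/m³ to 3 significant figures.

In an isothermal atmosphere, density decays like pressure: ρ = ρ₀ exp(−z/H).
z/H = 2160.0/8030.0 = 0.26899; exp(−0.26899) = 0.76415.
ρ = 1.28 × 0.76415 = 0.97811 kg/m³.

ρ ≈ 0.978 kg/m³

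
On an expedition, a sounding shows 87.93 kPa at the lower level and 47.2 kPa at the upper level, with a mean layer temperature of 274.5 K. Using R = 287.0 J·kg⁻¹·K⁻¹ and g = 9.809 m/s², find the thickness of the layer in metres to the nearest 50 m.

Δz ≈ 5000 m

Hypsometric equation: Δz = (R T̄/g) ln(P₁/P₂).
R T̄/g = 287.0 × 274.5 / 9.809 = 8031.6 m.
ln(87.93/47.2) = ln(1.8629) = 0.62213.
Δz = 8031.6 × 0.62213 = 4996.7 m.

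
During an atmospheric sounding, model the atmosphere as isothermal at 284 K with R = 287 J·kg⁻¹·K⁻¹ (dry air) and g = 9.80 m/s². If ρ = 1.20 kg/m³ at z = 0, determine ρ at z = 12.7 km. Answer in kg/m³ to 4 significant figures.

ρ ≈ 0.2606 kg/m³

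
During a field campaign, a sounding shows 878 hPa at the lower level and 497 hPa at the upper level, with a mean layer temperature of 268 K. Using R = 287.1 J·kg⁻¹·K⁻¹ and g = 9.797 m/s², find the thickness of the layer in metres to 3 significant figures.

Δz ≈ 4470 m

Hypsometric equation: Δz = (R T̄/g) ln(P₁/P₂).
R T̄/g = 287.1 × 268 / 9.797 = 7853.7 m.
ln(878/497) = ln(1.7666) = 0.56906.
Δz = 7853.7 × 0.56906 = 4469.2 m.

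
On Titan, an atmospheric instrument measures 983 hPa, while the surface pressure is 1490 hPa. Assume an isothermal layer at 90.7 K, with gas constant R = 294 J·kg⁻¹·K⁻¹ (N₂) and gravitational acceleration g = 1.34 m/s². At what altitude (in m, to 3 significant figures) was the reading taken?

z ≈ 8280 m

Scale height: H = RT/g = 294 × 90.7 / 1.34 = 19900 m.
Invert the barometric formula: z = H ln(P₀/P).
P₀/P = 1490/983 = 1.5158; ln(1.5158) = 0.41594.
z = 19900 × 0.41594 = 8277.2 m.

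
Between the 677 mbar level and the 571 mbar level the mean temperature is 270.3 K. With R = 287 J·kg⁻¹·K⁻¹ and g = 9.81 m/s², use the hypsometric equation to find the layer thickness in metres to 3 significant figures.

Δz ≈ 1350 m

Hypsometric equation: Δz = (R T̄/g) ln(P₁/P₂).
R T̄/g = 287 × 270.3 / 9.81 = 7907.9 m.
ln(677/571) = ln(1.1856) = 0.17025.
Δz = 7907.9 × 0.17025 = 1346.3 m.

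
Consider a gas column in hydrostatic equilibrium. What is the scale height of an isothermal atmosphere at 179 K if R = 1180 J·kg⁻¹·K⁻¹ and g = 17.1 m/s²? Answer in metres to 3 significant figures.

The scale height of an isothermal atmosphere is H = RT/g.
H = 1180 × 179 / 17.1 = 211220/17.1 = 12352 m.

H ≈ 12400 m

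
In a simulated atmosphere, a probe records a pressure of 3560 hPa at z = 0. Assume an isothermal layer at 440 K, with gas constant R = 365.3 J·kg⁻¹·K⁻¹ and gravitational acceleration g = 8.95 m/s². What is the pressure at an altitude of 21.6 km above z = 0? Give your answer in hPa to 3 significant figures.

Scale height: H = RT/g = 365.3 × 440 / 8.95 = 17959 m.
Barometric formula: P = P₀ exp(−z/H).
z/H = 21600/17959 = 1.2027; exp(−1.2027) = 0.30038.
P = 3560 × 0.30038 = 1069.4 hPa.

P ≈ 1070 hPa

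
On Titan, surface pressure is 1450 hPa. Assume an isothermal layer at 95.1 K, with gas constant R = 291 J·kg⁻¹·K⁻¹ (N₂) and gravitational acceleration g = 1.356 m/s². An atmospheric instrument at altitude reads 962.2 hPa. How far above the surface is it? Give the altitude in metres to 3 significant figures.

Scale height: H = RT/g = 291 × 95.1 / 1.356 = 20409 m.
Invert the barometric formula: z = H ln(P₀/P).
P₀/P = 1450/962.2 = 1.5070; ln(1.5070) = 0.41012.
z = 20409 × 0.41012 = 8370.1 m.

z ≈ 8370 m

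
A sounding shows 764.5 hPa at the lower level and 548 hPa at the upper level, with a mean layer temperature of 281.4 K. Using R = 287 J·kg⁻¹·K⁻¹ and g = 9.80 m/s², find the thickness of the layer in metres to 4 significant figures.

Hypsometric equation: Δz = (R T̄/g) ln(P₁/P₂).
R T̄/g = 287 × 281.4 / 9.80 = 8241.0 m.
ln(764.5/548) = ln(1.3951) = 0.33297.
Δz = 8241.0 × 0.33297 = 2744.0 m.

Δz ≈ 2744 m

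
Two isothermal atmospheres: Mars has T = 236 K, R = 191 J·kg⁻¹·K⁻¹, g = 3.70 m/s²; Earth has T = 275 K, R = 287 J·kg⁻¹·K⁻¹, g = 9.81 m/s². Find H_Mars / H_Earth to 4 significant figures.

H = RT/g for each body.
H_Mars = 191 × 236 / 3.70 = 12183 m.
H_Earth = 287 × 275 / 9.81 = 8045.4 m.
H_Mars/H_Earth = 12183/8045.4 = 1.5143.

H_Mars/H_Earth ≈ 1.514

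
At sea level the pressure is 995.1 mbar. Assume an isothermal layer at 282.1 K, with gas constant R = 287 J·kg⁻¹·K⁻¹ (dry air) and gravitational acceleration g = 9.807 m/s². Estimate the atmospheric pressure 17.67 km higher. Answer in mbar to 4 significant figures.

Scale height: H = RT/g = 287 × 282.1 / 9.807 = 8255.6 m.
Barometric formula: P = P₀ exp(−z/H).
z/H = 17670/8255.6 = 2.1404; exp(−2.1404) = 0.11761.
P = 995.1 × 0.11761 = 117.03 mbar.

P ≈ 117.0 mbar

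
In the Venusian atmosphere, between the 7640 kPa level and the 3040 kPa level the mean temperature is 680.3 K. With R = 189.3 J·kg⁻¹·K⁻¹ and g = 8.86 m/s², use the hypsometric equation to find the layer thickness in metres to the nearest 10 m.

Δz ≈ 13390 m

Hypsometric equation: Δz = (R T̄/g) ln(P₁/P₂).
R T̄/g = 189.3 × 680.3 / 8.86 = 14535 m.
ln(7640/3040) = ln(2.5132) = 0.92156.
Δz = 14535 × 0.92156 = 13395 m.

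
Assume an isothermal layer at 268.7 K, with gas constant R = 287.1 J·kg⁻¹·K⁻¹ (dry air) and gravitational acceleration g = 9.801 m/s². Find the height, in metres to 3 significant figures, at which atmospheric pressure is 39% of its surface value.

Scale height: H = RT/g = 287.1 × 268.7 / 9.801 = 7871.0 m.
Set P/P₀ = exp(−z/H) = 0.39, so z = −H ln(0.39).
−ln(0.39) = 0.94161; z = 7871.0 × 0.94161 = 7411.4 m.

z ≈ 7410 m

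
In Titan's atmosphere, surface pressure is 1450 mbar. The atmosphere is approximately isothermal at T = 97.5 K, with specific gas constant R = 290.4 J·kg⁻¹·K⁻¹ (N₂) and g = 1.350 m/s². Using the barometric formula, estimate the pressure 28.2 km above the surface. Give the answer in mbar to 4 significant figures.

Scale height: H = RT/g = 290.4 × 97.5 / 1.350 = 20973 m.
Barometric formula: P = P₀ exp(−z/H).
z/H = 28200/20973 = 1.3446; exp(−1.3446) = 0.26064.
P = 1450 × 0.26064 = 377.93 mbar.

P ≈ 377.9 mbar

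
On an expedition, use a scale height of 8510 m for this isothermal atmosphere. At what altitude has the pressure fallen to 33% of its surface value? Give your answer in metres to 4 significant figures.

z ≈ 9435 m

Set P/P₀ = exp(−z/H) = 0.33, so z = −H ln(0.33).
−ln(0.33) = 1.1087; z = 8510.0 × 1.1087 = 9435.0 m.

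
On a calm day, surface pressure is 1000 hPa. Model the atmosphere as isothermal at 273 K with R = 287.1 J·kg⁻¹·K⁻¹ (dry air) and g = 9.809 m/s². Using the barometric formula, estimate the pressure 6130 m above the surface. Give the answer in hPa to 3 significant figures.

Scale height: H = RT/g = 287.1 × 273 / 9.809 = 7990.4 m.
Barometric formula: P = P₀ exp(−z/H).
z/H = 6130.0/7990.4 = 0.76717; exp(−0.76717) = 0.46433.
P = 1000 × 0.46433 = 464.33 hPa.

P ≈ 464 hPa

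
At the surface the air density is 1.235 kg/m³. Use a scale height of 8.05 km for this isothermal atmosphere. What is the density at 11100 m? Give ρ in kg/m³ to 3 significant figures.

ρ ≈ 0.311 kg/m³

In an isothermal atmosphere, density decays like pressure: ρ = ρ₀ exp(−z/H).
z/H = 11100/8050.0 = 1.3789; exp(−1.3789) = 0.25186.
ρ = 1.235 × 0.25186 = 0.31105 kg/m³.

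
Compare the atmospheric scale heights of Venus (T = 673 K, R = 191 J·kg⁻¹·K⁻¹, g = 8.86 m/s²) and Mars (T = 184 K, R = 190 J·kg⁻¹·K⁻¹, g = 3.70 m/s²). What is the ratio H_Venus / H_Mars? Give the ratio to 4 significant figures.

H = RT/g for each body.
H_Venus = 191 × 673 / 8.86 = 14508 m.
H_Mars = 190 × 184 / 3.70 = 9448.6 m.
H_Venus/H_Mars = 14508/9448.6 = 1.5355.

H_Venus/H_Mars ≈ 1.535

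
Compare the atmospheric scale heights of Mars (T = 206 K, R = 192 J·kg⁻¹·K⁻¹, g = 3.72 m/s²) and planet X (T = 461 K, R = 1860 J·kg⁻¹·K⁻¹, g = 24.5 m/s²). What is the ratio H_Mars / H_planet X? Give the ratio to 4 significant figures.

H_Mars/H_planet X ≈ 0.3038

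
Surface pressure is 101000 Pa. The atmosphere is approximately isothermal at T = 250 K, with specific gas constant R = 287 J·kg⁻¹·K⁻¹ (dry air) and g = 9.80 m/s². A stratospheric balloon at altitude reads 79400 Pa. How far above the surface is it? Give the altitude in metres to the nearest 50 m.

Scale height: H = RT/g = 287 × 250 / 9.80 = 7321.4 m.
Invert the barometric formula: z = H ln(P₀/P).
P₀/P = 101000/79400 = 1.2720; ln(1.2720) = 0.24059.
z = 7321.4 × 0.24059 = 1761.5 m.

z ≈ 1750 m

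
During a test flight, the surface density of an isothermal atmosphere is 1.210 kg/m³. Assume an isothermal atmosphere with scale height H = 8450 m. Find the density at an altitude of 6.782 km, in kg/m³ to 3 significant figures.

ρ ≈ 0.542 kg/m³

In an isothermal atmosphere, density decays like pressure: ρ = ρ₀ exp(−z/H).
z/H = 6782.0/8450.0 = 0.80260; exp(−0.80260) = 0.44816.
ρ = 1.210 × 0.44816 = 0.54227 kg/m³.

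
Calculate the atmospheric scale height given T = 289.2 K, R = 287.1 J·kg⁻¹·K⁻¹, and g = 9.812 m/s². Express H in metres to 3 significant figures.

H ≈ 8460 m

The scale height of an isothermal atmosphere is H = RT/g.
H = 287.1 × 289.2 / 9.812 = 83029/9.812 = 8462.0 m.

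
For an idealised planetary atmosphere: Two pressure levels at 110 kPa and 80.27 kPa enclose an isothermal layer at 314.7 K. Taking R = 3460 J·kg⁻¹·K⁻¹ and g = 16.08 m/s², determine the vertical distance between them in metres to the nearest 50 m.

Hypsometric equation: Δz = (R T̄/g) ln(P₁/P₂).
R T̄/g = 3460 × 314.7 / 16.08 = 67715 m.
ln(110/80.27) = ln(1.3704) = 0.31510.
Δz = 67715 × 0.31510 = 21337 m.

Δz ≈ 21350 m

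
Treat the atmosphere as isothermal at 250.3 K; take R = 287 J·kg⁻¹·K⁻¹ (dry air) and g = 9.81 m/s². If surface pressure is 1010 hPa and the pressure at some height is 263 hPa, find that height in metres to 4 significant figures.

Scale height: H = RT/g = 287 × 250.3 / 9.81 = 7322.7 m.
Invert the barometric formula: z = H ln(P₀/P).
P₀/P = 1010/263 = 3.8403; ln(3.8403) = 1.3456.
z = 7322.7 × 1.3456 = 9853.4 m.

z ≈ 9853 m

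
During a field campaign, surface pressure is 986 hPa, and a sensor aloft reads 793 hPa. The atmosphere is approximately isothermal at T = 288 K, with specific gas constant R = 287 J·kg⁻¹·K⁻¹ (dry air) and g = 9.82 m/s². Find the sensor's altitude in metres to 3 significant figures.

z ≈ 1830 m

Scale height: H = RT/g = 287 × 288 / 9.82 = 8417.1 m.
Invert the barometric formula: z = H ln(P₀/P).
P₀/P = 986/793 = 1.2434; ln(1.2434) = 0.21785.
z = 8417.1 × 0.21785 = 1833.7 m.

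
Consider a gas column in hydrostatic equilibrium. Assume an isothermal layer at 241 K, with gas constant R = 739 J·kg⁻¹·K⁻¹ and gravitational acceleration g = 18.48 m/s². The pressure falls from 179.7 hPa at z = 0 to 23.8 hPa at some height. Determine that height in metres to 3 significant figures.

z ≈ 19500 m

Scale height: H = RT/g = 739 × 241 / 18.48 = 9637.4 m.
Invert the barometric formula: z = H ln(P₀/P).
P₀/P = 179.7/23.8 = 7.5504; ln(7.5504) = 2.0216.
z = 9637.4 × 2.0216 = 19483 m.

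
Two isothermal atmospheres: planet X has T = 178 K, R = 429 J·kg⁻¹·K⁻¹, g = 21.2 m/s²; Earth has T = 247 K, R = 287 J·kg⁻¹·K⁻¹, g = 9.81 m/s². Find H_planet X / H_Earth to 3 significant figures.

H_planet X/H_Earth ≈ 0.498

H = RT/g for each body.
H_planet X = 429 × 178 / 21.2 = 3602.0 m.
H_Earth = 287 × 247 / 9.81 = 7226.2 m.
H_planet X/H_Earth = 3602.0/7226.2 = 0.49846.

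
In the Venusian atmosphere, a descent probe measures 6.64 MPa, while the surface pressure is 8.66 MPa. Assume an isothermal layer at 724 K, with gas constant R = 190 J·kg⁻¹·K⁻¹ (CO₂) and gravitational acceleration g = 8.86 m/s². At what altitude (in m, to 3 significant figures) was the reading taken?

z ≈ 4120 m

Scale height: H = RT/g = 190 × 724 / 8.86 = 15526 m.
Invert the barometric formula: z = H ln(P₀/P).
P₀/P = 8.66/6.64 = 1.3042; ln(1.3042) = 0.26559.
z = 15526 × 0.26559 = 4123.6 m.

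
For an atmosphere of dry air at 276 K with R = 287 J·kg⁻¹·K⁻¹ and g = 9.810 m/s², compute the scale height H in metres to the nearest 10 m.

The scale height of an isothermal atmosphere is H = RT/g.
H = 287 × 276 / 9.810 = 79212/9.810 = 8074.6 m.

H ≈ 8070 m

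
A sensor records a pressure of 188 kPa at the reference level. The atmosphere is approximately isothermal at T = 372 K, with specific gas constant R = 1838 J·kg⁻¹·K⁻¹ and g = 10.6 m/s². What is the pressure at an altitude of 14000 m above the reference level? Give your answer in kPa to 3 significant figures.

P ≈ 151 kPa

Scale height: H = RT/g = 1838 × 372 / 10.6 = 64503 m.
Barometric formula: P = P₀ exp(−z/H).
z/H = 14000/64503 = 0.21704; exp(−0.21704) = 0.80490.
P = 188 × 0.80490 = 151.32 kPa.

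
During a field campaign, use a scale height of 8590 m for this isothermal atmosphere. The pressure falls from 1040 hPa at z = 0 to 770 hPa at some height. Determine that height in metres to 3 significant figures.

z ≈ 2580 m

Invert the barometric formula: z = H ln(P₀/P).
P₀/P = 1040/770 = 1.3506; ln(1.3506) = 0.30055.
z = 8590.0 × 0.30055 = 2581.7 m.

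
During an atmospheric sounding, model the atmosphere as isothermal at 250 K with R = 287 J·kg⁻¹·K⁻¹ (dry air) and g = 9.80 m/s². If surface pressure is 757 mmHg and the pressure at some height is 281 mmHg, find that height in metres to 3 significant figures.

z ≈ 7260 m

Scale height: H = RT/g = 287 × 250 / 9.80 = 7321.4 m.
Invert the barometric formula: z = H ln(P₀/P).
P₀/P = 757/281 = 2.6940; ln(2.6940) = 0.99103.
z = 7321.4 × 0.99103 = 7255.7 m.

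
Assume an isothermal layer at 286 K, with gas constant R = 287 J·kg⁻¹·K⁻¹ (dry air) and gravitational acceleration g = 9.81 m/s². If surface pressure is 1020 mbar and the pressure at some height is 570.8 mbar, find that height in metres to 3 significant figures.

Scale height: H = RT/g = 287 × 286 / 9.81 = 8367.2 m.
Invert the barometric formula: z = H ln(P₀/P).
P₀/P = 1020/570.8 = 1.7870; ln(1.7870) = 0.58054.
z = 8367.2 × 0.58054 = 4857.5 m.

z ≈ 4860 m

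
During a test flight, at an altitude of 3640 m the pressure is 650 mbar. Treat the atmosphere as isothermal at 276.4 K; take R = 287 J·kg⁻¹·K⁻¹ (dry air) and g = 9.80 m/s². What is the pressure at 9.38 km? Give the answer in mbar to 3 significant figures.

P ≈ 320 mbar

Scale height: H = RT/g = 287 × 276.4 / 9.80 = 8094.6 m.
Between two levels, P₂ = P₁ exp(−Δz/H) with Δz = z₂ − z₁.
Δz = 9380.0 − 3640.0 = 5740.0 m; Δz/H = 5740.0/8094.6 = 0.70911.
P₂ = 650 × exp(−0.70911) = 650 × 0.49208 = 319.85 mbar.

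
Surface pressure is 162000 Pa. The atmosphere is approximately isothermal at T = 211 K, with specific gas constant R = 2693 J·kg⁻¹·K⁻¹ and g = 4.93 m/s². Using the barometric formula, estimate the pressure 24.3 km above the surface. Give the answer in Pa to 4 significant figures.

Scale height: H = RT/g = 2693 × 211 / 4.93 = 115260 m.
Barometric formula: P = P₀ exp(−z/H).
z/H = 24300/115260 = 0.21083; exp(−0.21083) = 0.80991.
P = 162000 × 0.80991 = 131210 Pa.

P ≈ 131200 Pa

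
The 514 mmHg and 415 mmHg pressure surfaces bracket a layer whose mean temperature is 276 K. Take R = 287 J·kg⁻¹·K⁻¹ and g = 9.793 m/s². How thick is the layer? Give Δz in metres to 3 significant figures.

Hypsometric equation: Δz = (R T̄/g) ln(P₁/P₂).
R T̄/g = 287 × 276 / 9.793 = 8088.6 m.
ln(514/415) = ln(1.2386) = 0.21398.
Δz = 8088.6 × 0.21398 = 1730.8 m.

Δz ≈ 1730 m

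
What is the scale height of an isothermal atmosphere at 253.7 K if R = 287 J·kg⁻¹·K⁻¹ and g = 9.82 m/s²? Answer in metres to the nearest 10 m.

H ≈ 7410 m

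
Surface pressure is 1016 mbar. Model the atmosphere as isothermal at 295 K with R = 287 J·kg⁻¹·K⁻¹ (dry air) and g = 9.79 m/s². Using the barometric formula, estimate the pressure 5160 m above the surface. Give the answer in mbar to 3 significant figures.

Scale height: H = RT/g = 287 × 295 / 9.79 = 8648.1 m.
Barometric formula: P = P₀ exp(−z/H).
z/H = 5160.0/8648.1 = 0.59666; exp(−0.59666) = 0.55065.
P = 1016 × 0.55065 = 559.46 mbar.

P ≈ 559 mbar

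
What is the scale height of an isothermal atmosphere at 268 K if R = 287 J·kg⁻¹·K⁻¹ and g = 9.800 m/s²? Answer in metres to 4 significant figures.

H ≈ 7849 m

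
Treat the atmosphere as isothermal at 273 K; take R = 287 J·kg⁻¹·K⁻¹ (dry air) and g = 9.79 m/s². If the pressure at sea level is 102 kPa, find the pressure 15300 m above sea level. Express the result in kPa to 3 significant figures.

Scale height: H = RT/g = 287 × 273 / 9.79 = 8003.2 m.
Barometric formula: P = P₀ exp(−z/H).
z/H = 15300/8003.2 = 1.9117; exp(−1.9117) = 0.14783.
P = 102 × 0.14783 = 15.079 kPa.

P ≈ 15.1 kPa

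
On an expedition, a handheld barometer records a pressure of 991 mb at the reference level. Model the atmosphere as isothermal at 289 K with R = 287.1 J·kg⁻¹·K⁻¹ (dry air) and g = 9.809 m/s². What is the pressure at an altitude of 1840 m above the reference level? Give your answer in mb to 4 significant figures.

P ≈ 797.3 mb

Scale height: H = RT/g = 287.1 × 289 / 9.809 = 8458.8 m.
Barometric formula: P = P₀ exp(−z/H).
z/H = 1840.0/8458.8 = 0.21752; exp(−0.21752) = 0.80451.
P = 991 × 0.80451 = 797.27 mb.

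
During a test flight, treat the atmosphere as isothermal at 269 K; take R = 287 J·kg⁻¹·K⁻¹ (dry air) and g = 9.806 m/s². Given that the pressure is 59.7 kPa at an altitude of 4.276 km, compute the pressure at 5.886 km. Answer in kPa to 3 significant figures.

P ≈ 48.7 kPa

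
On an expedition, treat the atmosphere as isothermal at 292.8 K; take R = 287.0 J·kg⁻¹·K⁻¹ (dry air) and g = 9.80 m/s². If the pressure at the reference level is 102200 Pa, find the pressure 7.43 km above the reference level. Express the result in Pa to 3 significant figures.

Scale height: H = RT/g = 287.0 × 292.8 / 9.80 = 8574.9 m.
Barometric formula: P = P₀ exp(−z/H).
z/H = 7430.0/8574.9 = 0.86648; exp(−0.86648) = 0.42043.
P = 102200 × 0.42043 = 42968 Pa.

P ≈ 43000 Pa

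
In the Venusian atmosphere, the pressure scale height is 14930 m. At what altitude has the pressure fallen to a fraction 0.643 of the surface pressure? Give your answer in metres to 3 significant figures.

z ≈ 6590 m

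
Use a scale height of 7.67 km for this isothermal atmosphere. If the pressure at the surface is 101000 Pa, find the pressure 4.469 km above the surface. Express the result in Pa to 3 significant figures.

P ≈ 56400 Pa

Barometric formula: P = P₀ exp(−z/H).
z/H = 4469.0/7670.0 = 0.58266; exp(−0.58266) = 0.55841.
P = 101000 × 0.55841 = 56399 Pa.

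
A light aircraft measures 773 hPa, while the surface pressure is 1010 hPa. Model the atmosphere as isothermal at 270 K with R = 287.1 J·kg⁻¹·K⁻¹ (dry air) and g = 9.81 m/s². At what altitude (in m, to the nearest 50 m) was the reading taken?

Scale height: H = RT/g = 287.1 × 270 / 9.81 = 7901.8 m.
Invert the barometric formula: z = H ln(P₀/P).
P₀/P = 1010/773 = 1.3066; ln(1.3066) = 0.26743.
z = 7901.8 × 0.26743 = 2113.2 m.

z ≈ 2100 m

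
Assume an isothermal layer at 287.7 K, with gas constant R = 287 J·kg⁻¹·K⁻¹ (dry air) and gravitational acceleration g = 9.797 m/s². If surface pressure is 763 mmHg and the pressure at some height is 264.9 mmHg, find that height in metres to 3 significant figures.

z ≈ 8920 m

Scale height: H = RT/g = 287 × 287.7 / 9.797 = 8428.1 m.
Invert the barometric formula: z = H ln(P₀/P).
P₀/P = 763/264.9 = 2.8803; ln(2.8803) = 1.0579.
z = 8428.1 × 1.0579 = 8916.1 m.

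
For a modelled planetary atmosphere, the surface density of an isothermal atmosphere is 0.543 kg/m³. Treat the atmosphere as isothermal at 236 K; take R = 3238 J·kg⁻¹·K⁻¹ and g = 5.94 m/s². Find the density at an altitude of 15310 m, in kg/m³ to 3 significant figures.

ρ ≈ 0.482 kg/m³

Scale height: H = RT/g = 3238 × 236 / 5.94 = 128650 m.
In an isothermal atmosphere, density decays like pressure: ρ = ρ₀ exp(−z/H).
z/H = 15310/128650 = 0.11901; exp(−0.11901) = 0.88780.
ρ = 0.543 × 0.88780 = 0.48208 kg/m³.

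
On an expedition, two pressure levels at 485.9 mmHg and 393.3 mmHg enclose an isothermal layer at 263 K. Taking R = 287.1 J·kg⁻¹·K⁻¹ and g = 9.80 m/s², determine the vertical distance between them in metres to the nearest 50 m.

Δz ≈ 1650 m

Hypsometric equation: Δz = (R T̄/g) ln(P₁/P₂).
R T̄/g = 287.1 × 263 / 9.80 = 7704.8 m.
ln(485.9/393.3) = ln(1.2354) = 0.21139.
Δz = 7704.8 × 0.21139 = 1628.7 m.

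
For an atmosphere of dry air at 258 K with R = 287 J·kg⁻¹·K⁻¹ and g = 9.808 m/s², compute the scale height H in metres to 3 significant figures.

The scale height of an isothermal atmosphere is H = RT/g.
H = 287 × 258 / 9.808 = 74046/9.808 = 7549.6 m.

H ≈ 7550 m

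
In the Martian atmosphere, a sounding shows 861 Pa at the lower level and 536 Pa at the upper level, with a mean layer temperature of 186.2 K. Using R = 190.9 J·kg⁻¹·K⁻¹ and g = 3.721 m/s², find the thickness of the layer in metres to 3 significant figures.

Δz ≈ 4530 m

Hypsometric equation: Δz = (R T̄/g) ln(P₁/P₂).
R T̄/g = 190.9 × 186.2 / 3.721 = 9552.7 m.
ln(861/536) = ln(1.6063) = 0.47393.
Δz = 9552.7 × 0.47393 = 4527.3 m.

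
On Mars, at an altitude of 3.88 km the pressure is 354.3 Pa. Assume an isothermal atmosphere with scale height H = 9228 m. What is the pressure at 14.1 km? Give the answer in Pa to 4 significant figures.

Between two levels, P₂ = P₁ exp(−Δz/H) with Δz = z₂ − z₁.
Δz = 14100 − 3880.0 = 10220 m; Δz/H = 10220/9228.0 = 1.1075.
P₂ = 354.3 × exp(−1.1075) = 354.3 × 0.33038 = 117.05 Pa.

P ≈ 117.1 Pa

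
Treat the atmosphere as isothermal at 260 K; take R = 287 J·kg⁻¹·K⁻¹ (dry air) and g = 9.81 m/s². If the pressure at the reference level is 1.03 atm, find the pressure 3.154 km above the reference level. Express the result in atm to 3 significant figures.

Scale height: H = RT/g = 287 × 260 / 9.81 = 7606.5 m.
Barometric formula: P = P₀ exp(−z/H).
z/H = 3154.0/7606.5 = 0.41465; exp(−0.41465) = 0.66057.
P = 1.03 × 0.66057 = 0.68039 atm.

P ≈ 0.680 atm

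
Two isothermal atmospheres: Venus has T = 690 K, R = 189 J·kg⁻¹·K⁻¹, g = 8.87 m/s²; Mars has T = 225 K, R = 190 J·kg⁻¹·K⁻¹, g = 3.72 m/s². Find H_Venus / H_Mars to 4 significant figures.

H_Venus/H_Mars ≈ 1.279

H = RT/g for each body.
H_Venus = 189 × 690 / 8.87 = 14702 m.
H_Mars = 190 × 225 / 3.72 = 11492 m.
H_Venus/H_Mars = 14702/11492 = 1.2793.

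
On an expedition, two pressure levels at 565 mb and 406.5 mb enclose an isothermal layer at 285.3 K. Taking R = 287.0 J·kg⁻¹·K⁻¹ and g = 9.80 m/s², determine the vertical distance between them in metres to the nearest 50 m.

Δz ≈ 2750 m

Hypsometric equation: Δz = (R T̄/g) ln(P₁/P₂).
R T̄/g = 287.0 × 285.3 / 9.80 = 8355.2 m.
ln(565/406.5) = ln(1.3899) = 0.32923.
Δz = 8355.2 × 0.32923 = 2750.8 m.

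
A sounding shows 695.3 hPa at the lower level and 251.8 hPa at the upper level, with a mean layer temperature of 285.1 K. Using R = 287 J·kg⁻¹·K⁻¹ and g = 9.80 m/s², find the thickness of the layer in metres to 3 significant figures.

Δz ≈ 8480 m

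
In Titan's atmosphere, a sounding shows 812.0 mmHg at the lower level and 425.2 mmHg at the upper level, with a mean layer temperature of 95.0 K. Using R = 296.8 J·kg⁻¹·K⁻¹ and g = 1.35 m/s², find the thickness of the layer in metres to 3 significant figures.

Δz ≈ 13500 m

Hypsometric equation: Δz = (R T̄/g) ln(P₁/P₂).
R T̄/g = 296.8 × 95.0 / 1.35 = 20886 m.
ln(812.0/425.2) = ln(1.9097) = 0.64695.
Δz = 20886 × 0.64695 = 13512 m.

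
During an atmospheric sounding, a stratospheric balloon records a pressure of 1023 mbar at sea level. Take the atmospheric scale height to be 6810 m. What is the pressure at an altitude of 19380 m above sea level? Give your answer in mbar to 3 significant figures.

P ≈ 59.4 mbar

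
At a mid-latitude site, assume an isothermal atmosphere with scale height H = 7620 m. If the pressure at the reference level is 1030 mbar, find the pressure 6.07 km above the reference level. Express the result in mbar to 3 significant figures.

P ≈ 464 mbar

Barometric formula: P = P₀ exp(−z/H).
z/H = 6070.0/7620.0 = 0.79659; exp(−0.79659) = 0.45086.
P = 1030 × 0.45086 = 464.39 mbar.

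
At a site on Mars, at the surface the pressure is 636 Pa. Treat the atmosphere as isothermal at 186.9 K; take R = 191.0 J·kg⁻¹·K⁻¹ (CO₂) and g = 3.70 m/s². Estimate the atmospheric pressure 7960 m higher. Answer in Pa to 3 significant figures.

P ≈ 279 Pa

Scale height: H = RT/g = 191.0 × 186.9 / 3.70 = 9648.1 m.
Barometric formula: P = P₀ exp(−z/H).
z/H = 7960.0/9648.1 = 0.82503; exp(−0.82503) = 0.43822.
P = 636 × 0.43822 = 278.71 Pa.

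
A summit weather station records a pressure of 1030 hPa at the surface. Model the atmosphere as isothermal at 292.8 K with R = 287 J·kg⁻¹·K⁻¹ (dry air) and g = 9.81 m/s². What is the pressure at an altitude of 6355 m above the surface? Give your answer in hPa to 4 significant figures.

Scale height: H = RT/g = 287 × 292.8 / 9.81 = 8566.1 m.
Barometric formula: P = P₀ exp(−z/H).
z/H = 6355.0/8566.1 = 0.74188; exp(−0.74188) = 0.47622.
P = 1030 × 0.47622 = 490.51 hPa.

P ≈ 490.5 hPa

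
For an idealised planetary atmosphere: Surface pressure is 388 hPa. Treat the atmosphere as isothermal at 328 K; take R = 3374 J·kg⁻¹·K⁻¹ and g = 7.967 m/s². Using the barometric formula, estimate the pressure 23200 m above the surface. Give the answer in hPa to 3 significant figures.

Scale height: H = RT/g = 3374 × 328 / 7.967 = 138910 m.
Barometric formula: P = P₀ exp(−z/H).
z/H = 23200/138910 = 0.16701; exp(−0.16701) = 0.84619.
P = 388 × 0.84619 = 328.32 hPa.

P ≈ 328 hPa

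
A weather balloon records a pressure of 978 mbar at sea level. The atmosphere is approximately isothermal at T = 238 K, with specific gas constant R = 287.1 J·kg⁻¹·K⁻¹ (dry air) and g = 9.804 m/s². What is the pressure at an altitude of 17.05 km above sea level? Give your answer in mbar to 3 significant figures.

Scale height: H = RT/g = 287.1 × 238 / 9.804 = 6969.6 m.
Barometric formula: P = P₀ exp(−z/H).
z/H = 17050/6969.6 = 2.4463; exp(−2.4463) = 0.086613.
P = 978 × 0.086613 = 84.708 mbar.

P ≈ 84.7 mbar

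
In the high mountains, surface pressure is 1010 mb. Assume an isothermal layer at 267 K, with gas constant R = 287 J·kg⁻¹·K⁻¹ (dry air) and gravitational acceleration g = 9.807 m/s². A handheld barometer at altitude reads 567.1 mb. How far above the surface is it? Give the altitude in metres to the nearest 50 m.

z ≈ 4500 m

Scale height: H = RT/g = 287 × 267 / 9.807 = 7813.7 m.
Invert the barometric formula: z = H ln(P₀/P).
P₀/P = 1010/567.1 = 1.7810; ln(1.7810) = 0.57718.
z = 7813.7 × 0.57718 = 4509.9 m.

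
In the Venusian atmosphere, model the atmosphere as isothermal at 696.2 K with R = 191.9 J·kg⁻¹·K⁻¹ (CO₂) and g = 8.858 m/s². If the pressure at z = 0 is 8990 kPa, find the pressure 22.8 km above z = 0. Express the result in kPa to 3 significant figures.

Scale height: H = RT/g = 191.9 × 696.2 / 8.858 = 15082 m.
Barometric formula: P = P₀ exp(−z/H).
z/H = 22800/15082 = 1.5117; exp(−1.5117) = 0.22053.
P = 8990 × 0.22053 = 1982.6 kPa.

P ≈ 1980 kPa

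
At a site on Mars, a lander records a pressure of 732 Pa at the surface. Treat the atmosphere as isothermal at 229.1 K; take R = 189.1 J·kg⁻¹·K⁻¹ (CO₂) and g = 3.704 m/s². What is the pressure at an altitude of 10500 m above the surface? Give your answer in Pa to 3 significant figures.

Scale height: H = RT/g = 189.1 × 229.1 / 3.704 = 11696 m.
Barometric formula: P = P₀ exp(−z/H).
z/H = 10500/11696 = 0.89774; exp(−0.89774) = 0.40749.
P = 732 × 0.40749 = 298.28 Pa.

P ≈ 298 Pa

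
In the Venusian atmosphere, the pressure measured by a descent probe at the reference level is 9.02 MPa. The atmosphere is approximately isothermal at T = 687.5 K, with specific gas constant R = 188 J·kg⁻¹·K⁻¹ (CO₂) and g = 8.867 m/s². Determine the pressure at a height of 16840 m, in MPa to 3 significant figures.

Scale height: H = RT/g = 188 × 687.5 / 8.867 = 14577 m.
Barometric formula: P = P₀ exp(−z/H).
z/H = 16840/14577 = 1.1552; exp(−1.1552) = 0.31499.
P = 9.02 × 0.31499 = 2.8412 MPa.

P ≈ 2.84 MPa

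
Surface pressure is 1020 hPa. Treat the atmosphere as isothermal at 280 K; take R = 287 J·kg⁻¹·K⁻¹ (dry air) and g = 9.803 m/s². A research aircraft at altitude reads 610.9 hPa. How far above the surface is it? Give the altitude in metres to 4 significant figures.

z ≈ 4202 m

Scale height: H = RT/g = 287 × 280 / 9.803 = 8197.5 m.
Invert the barometric formula: z = H ln(P₀/P).
P₀/P = 1020/610.9 = 1.6697; ln(1.6697) = 0.51264.
z = 8197.5 × 0.51264 = 4202.4 m.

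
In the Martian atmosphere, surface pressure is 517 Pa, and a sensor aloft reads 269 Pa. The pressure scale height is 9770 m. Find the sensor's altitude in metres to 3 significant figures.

z ≈ 6380 m

Invert the barometric formula: z = H ln(P₀/P).
P₀/P = 517/269 = 1.9219; ln(1.9219) = 0.65331.
z = 9770.0 × 0.65331 = 6382.8 m.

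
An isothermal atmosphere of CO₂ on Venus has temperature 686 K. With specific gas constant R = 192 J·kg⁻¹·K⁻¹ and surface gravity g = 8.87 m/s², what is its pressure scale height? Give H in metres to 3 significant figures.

H ≈ 14800 m

The scale height of an isothermal atmosphere is H = RT/g.
H = 192 × 686 / 8.87 = 131710/8.87 = 14849 m.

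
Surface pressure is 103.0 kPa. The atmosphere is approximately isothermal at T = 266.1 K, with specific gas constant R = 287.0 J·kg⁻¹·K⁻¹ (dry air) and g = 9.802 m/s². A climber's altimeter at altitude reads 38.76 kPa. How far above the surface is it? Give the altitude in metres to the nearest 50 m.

Scale height: H = RT/g = 287.0 × 266.1 / 9.802 = 7791.3 m.
Invert the barometric formula: z = H ln(P₀/P).
P₀/P = 103.0/38.76 = 2.6574; ln(2.6574) = 0.97735.
z = 7791.3 × 0.97735 = 7614.8 m.

z ≈ 7600 m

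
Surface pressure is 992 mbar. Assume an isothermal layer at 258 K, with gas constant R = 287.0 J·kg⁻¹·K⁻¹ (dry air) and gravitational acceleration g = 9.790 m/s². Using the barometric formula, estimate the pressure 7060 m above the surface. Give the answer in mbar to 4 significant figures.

Scale height: H = RT/g = 287.0 × 258 / 9.790 = 7563.4 m.
Barometric formula: P = P₀ exp(−z/H).
z/H = 7060.0/7563.4 = 0.93344; exp(−0.93344) = 0.39320.
P = 992 × 0.39320 = 390.05 mbar.

P ≈ 390.1 mbar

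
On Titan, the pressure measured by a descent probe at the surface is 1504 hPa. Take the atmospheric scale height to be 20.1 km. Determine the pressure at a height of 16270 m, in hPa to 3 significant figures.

Barometric formula: P = P₀ exp(−z/H).
z/H = 16270/20100 = 0.80945; exp(−0.80945) = 0.44510.
P = 1504 × 0.44510 = 669.43 hPa.

P ≈ 669 hPa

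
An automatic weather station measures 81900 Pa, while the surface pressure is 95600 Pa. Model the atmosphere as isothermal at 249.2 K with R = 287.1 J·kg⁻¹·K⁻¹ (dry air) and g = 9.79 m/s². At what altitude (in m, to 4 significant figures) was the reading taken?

Scale height: H = RT/g = 287.1 × 249.2 / 9.79 = 7308.0 m.
Invert the barometric formula: z = H ln(P₀/P).
P₀/P = 95600/81900 = 1.1673; ln(1.1673) = 0.15469.
z = 7308.0 × 0.15469 = 1130.5 m.

z ≈ 1130 m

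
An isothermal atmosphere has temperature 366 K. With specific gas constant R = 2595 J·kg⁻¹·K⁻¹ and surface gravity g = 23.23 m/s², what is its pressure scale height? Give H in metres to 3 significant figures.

The scale height of an isothermal atmosphere is H = RT/g.
H = 2595 × 366 / 23.23 = 949770/23.23 = 40885 m.

H ≈ 40900 m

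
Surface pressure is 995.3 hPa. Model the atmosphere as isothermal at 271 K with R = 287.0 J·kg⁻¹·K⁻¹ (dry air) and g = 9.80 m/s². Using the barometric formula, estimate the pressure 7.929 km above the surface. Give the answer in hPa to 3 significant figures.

Scale height: H = RT/g = 287.0 × 271 / 9.80 = 7936.4 m.
Barometric formula: P = P₀ exp(−z/H).
z/H = 7929.0/7936.4 = 0.99907; exp(−0.99907) = 0.36822.
P = 995.3 × 0.36822 = 366.49 hPa.

P ≈ 366 hPa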